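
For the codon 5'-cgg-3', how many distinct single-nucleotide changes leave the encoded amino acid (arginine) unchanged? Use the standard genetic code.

Position 1: AGG → 1 synonymous.
Position 2: none → 0 synonymous.
Position 3: CGU, CGC, CGA → 3 synonymous.
Total: 1 + 0 + 3 = 4.

4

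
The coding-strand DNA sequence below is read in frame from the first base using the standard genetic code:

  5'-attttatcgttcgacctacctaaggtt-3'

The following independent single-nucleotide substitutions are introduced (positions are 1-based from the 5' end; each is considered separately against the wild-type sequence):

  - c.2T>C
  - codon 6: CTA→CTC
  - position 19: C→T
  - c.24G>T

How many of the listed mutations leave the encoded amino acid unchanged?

Codon 1: ATT (Ile) → ACT (Thr) — missense.
Codon 6: CTA (Leu) → CTC (Leu) — synonymous.
Codon 7: CCT (Pro) → TCT (Ser) — missense.
Codon 8: AAG (Lys) → AAT (Asn) — missense.
Synonymous: 1 of 4.

1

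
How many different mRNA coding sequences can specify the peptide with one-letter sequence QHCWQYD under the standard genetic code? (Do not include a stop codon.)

Gln: 2 codons.
His: 2 codons.
Cys: 2 codons.
Trp: 1 codon.
Gln: 2 codons.
Tyr: 2 codons.
Asp: 2 codons.
2 × 2 × 2 × 1 × 2 × 2 × 2 = 64.

64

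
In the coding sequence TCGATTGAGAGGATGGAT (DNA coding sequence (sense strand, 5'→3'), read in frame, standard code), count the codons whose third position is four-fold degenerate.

Codon 1 TCG (Ser): third position 4-fold.
Codon 2 ATT (Ile): third position 3-fold.
Codon 3 GAG (Glu): third position 2-fold.
Codon 4 AGG (Arg): third position 2-fold.
Codon 5 ATG (Met): third position 1-fold.
Codon 6 GAT (Asp): third position 2-fold.
Four-fold degenerate third positions: 1.

1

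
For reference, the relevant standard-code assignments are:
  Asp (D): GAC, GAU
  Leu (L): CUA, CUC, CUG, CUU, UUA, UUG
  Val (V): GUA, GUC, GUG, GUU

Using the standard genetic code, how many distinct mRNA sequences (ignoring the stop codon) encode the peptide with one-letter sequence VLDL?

288

Val: 4 codons.
Leu: 6 codons.
Asp: 2 codons.
Leu: 6 codons.
4 × 6 × 2 × 6 = 288.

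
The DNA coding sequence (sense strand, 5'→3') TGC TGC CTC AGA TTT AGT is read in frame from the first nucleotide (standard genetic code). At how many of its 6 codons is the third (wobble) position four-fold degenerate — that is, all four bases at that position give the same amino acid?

Codon 1 TGC (Cys): third position 2-fold.
Codon 2 TGC (Cys): third position 2-fold.
Codon 3 CTC (Leu): third position 4-fold.
Codon 4 AGA (Arg): third position 2-fold.
Codon 5 TTT (Phe): third position 2-fold.
Codon 6 AGT (Ser): third position 2-fold.
Four-fold degenerate third positions: 1.

1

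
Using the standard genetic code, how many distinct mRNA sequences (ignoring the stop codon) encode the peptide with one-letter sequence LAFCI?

Leu: 6 codons.
Ala: 4 codons.
Phe: 2 codons.
Cys: 2 codons.
Ile: 3 codons.
6 × 4 × 2 × 2 × 3 = 288.

288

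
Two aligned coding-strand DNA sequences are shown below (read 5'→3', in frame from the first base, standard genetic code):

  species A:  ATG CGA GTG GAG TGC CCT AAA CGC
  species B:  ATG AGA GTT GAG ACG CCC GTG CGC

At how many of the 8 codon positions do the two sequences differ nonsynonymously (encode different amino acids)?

Codon 1: ATG Met / ATG Met — identical.
Codon 2: CGA Arg / AGA Arg — synonymous.
Codon 3: GTG Val / GTT Val — synonymous.
Codon 4: GAG Glu / GAG Glu — identical.
Codon 5: TGC Cys / ACG Thr — nonsynonymous.
Codon 6: CCT Pro / CCC Pro — synonymous.
Codon 7: AAA Lys / GTG Val — nonsynonymous.
Codon 8: CGC Arg / CGC Arg — identical.
Nonsynonymous differences: 2.

2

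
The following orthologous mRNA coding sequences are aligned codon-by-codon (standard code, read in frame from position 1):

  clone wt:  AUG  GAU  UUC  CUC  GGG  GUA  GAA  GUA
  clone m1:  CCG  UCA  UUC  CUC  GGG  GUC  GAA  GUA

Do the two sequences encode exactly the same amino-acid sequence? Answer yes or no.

Codon 1: AUG Met / CCG Pro — nonsynonymous.
Codon 2: GAU Asp / UCA Ser — nonsynonymous.
Codon 3: UUC Phe / UUC Phe — identical.
Codon 4: CUC Leu / CUC Leu — identical.
Codon 5: GGG Gly / GGG Gly — identical.
Codon 6: GUA Val / GUC Val — synonymous.
Codon 7: GAA Glu / GAA Glu — identical.
Codon 8: GUA Val / GUA Val — identical.
Nonsynonymous differences: 2 → different protein.

no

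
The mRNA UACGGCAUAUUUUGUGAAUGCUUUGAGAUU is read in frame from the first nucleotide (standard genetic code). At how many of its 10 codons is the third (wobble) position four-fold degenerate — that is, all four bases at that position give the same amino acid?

Codon 1 UAC (Tyr): third position 2-fold.
Codon 2 GGC (Gly): third position 4-fold.
Codon 3 AUA (Ile): third position 3-fold.
Codon 4 UUU (Phe): third position 2-fold.
Codon 5 UGU (Cys): third position 2-fold.
Codon 6 GAA (Glu): third position 2-fold.
Codon 7 UGC (Cys): third position 2-fold.
Codon 8 UUU (Phe): third position 2-fold.
Codon 9 GAG (Glu): third position 2-fold.
Codon 10 AUU (Ile): third position 3-fold.
Four-fold degenerate third positions: 1.

1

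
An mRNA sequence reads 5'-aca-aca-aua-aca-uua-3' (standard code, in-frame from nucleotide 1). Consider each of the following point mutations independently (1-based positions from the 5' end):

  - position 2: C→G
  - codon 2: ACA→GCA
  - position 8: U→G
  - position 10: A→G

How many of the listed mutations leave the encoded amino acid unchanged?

Codon 1: ACA (Thr) → AGA (Arg) — missense.
Codon 2: ACA (Thr) → GCA (Ala) — missense.
Codon 3: AUA (Ile) → AGA (Arg) — missense.
Codon 4: ACA (Thr) → GCA (Ala) — missense.
Synonymous: 0 of 4.

0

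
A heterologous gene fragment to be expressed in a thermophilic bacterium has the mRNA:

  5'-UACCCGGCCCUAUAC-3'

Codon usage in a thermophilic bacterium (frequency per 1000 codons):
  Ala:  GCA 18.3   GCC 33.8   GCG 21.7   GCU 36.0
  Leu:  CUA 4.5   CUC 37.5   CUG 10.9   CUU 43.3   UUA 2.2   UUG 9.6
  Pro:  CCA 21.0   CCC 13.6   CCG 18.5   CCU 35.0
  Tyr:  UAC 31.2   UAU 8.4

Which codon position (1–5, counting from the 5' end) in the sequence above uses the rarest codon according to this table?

4

Codon 1 UAC (Tyr): 31.2 per 1000.
Codon 2 CCG (Pro): 18.5 per 1000.
Codon 3 GCC (Ala): 33.8 per 1000.
Codon 4 CUA (Leu): 4.5 per 1000.
Codon 5 UAC (Tyr): 31.2 per 1000.
Lowest frequency is 4.5 at codon 4.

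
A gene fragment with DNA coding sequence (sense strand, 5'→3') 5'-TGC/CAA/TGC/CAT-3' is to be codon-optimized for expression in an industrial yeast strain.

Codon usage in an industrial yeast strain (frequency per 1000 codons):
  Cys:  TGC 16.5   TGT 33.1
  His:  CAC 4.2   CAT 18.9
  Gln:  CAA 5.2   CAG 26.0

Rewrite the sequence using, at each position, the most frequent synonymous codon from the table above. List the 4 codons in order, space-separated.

TGT CAG TGT CAT

Codon 1 (Cys): best is TGT at 33.1.
Codon 2 (Gln): best is CAG at 26.0.
Codon 3 (Cys): best is TGT at 33.1.
Codon 4 (His): best is CAT at 18.9.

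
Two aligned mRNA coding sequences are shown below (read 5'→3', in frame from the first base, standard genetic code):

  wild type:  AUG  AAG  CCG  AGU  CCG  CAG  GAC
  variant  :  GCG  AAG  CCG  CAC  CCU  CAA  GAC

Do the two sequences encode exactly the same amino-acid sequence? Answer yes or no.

Codon 1: AUG Met / GCG Ala — nonsynonymous.
Codon 2: AAG Lys / AAG Lys — identical.
Codon 3: CCG Pro / CCG Pro — identical.
Codon 4: AGU Ser / CAC His — nonsynonymous.
Codon 5: CCG Pro / CCU Pro — synonymous.
Codon 6: CAG Gln / CAA Gln — synonymous.
Codon 7: GAC Asp / GAC Asp — identical.
Nonsynonymous differences: 2 → different protein.

no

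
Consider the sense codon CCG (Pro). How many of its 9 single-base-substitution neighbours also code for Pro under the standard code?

Position 1: none → 0 synonymous.
Position 2: none → 0 synonymous.
Position 3: CCU, CCC, CCA → 3 synonymous.
Total: 0 + 0 + 3 = 3.

3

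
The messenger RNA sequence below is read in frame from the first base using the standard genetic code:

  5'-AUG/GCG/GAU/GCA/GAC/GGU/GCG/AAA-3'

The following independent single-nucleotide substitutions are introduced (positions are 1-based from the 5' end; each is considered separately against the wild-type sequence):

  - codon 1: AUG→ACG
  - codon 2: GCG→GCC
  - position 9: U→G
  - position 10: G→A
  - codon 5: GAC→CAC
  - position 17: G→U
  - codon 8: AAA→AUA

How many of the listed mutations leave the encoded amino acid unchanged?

Codon 1: AUG (Met) → ACG (Thr) — missense.
Codon 2: GCG (Ala) → GCC (Ala) — synonymous.
Codon 3: GAU (Asp) → GAG (Glu) — missense.
Codon 4: GCA (Ala) → ACA (Thr) — missense.
Codon 5: GAC (Asp) → CAC (His) — missense.
Codon 6: GGU (Gly) → GUU (Val) — missense.
Codon 8: AAA (Lys) → AUA (Ile) — missense.
Synonymous: 1 of 7.

1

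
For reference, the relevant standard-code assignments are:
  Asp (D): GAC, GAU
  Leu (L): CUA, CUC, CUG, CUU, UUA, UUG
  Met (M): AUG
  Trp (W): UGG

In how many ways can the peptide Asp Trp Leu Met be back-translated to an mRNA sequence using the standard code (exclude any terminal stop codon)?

Asp: 2 codons.
Trp: 1 codon.
Leu: 6 codons.
Met: 1 codon.
2 × 1 × 6 × 1 = 12.

12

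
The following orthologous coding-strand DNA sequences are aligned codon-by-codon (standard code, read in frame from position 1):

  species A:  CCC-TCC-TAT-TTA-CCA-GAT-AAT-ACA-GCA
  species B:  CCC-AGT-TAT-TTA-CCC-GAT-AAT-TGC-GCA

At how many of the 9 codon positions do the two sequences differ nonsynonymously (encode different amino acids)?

Codon 1: CCC Pro / CCC Pro — identical.
Codon 2: TCC Ser / AGT Ser — synonymous.
Codon 3: TAT Tyr / TAT Tyr — identical.
Codon 4: TTA Leu / TTA Leu — identical.
Codon 5: CCA Pro / CCC Pro — synonymous.
Codon 6: GAT Asp / GAT Asp — identical.
Codon 7: AAT Asn / AAT Asn — identical.
Codon 8: ACA Thr / TGC Cys — nonsynonymous.
Codon 9: GCA Ala / GCA Ala — identical.
Nonsynonymous differences: 1.

1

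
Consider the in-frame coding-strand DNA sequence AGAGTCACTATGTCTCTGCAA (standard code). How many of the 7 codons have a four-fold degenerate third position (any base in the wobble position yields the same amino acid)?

Codon 1 AGA (Arg): third position 2-fold.
Codon 2 GTC (Val): third position 4-fold.
Codon 3 ACT (Thr): third position 4-fold.
Codon 4 ATG (Met): third position 1-fold.
Codon 5 TCT (Ser): third position 4-fold.
Codon 6 CTG (Leu): third position 4-fold.
Codon 7 CAA (Gln): third position 2-fold.
Four-fold degenerate third positions: 4.

4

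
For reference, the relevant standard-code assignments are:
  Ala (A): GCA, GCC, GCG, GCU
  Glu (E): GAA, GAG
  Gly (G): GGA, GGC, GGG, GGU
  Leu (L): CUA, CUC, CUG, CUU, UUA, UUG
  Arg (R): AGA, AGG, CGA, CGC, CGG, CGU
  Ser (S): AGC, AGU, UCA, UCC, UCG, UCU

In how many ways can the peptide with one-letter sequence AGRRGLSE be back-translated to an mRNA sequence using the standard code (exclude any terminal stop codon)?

165888

Ala: 4 codons.
Gly: 4 codons.
Arg: 6 codons.
Arg: 6 codons.
Gly: 4 codons.
Leu: 6 codons.
Ser: 6 codons.
Glu: 2 codons.
4 × 4 × 6 × 6 × 4 × 6 × 6 × 2 = 165888.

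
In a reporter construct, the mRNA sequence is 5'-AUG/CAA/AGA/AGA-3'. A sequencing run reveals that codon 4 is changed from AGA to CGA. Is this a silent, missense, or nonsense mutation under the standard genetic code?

silent

Position 10 falls in codon 4: AGA → Arg.
After the substitution the codon is CGA → Arg.
Both encode Arg, so the change is synonymous.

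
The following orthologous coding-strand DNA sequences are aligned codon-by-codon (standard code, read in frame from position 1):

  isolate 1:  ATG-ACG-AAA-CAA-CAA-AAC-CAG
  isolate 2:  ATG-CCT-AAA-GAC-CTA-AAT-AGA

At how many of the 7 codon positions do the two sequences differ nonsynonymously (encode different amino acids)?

Codon 1: ATG Met / ATG Met — identical.
Codon 2: ACG Thr / CCT Pro — nonsynonymous.
Codon 3: AAA Lys / AAA Lys — identical.
Codon 4: CAA Gln / GAC Asp — nonsynonymous.
Codon 5: CAA Gln / CTA Leu — nonsynonymous.
Codon 6: AAC Asn / AAT Asn — synonymous.
Codon 7: CAG Gln / AGA Arg — nonsynonymous.
Nonsynonymous differences: 4.

4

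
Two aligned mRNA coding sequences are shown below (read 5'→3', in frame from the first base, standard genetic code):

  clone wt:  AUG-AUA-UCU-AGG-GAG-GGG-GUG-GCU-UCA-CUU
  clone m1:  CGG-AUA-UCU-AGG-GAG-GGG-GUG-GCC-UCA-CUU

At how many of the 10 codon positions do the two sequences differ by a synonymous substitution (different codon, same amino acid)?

Codon 1: AUG Met / CGG Arg — nonsynonymous.
Codon 2: AUA Ile / AUA Ile — identical.
Codon 3: UCU Ser / UCU Ser — identical.
Codon 4: AGG Arg / AGG Arg — identical.
Codon 5: GAG Glu / GAG Glu — identical.
Codon 6: GGG Gly / GGG Gly — identical.
Codon 7: GUG Val / GUG Val — identical.
Codon 8: GCU Ala / GCC Ala — synonymous.
Codon 9: UCA Ser / UCA Ser — identical.
Codon 10: CUU Leu / CUU Leu — identical.
Synonymous differences: 1.

1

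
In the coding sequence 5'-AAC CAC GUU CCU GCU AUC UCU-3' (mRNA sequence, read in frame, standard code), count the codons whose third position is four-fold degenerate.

4

Codon 1 AAC (Asn): third position 2-fold.
Codon 2 CAC (His): third position 2-fold.
Codon 3 GUU (Val): third position 4-fold.
Codon 4 CCU (Pro): third position 4-fold.
Codon 5 GCU (Ala): third position 4-fold.
Codon 6 AUC (Ile): third position 3-fold.
Codon 7 UCU (Ser): third position 4-fold.
Four-fold degenerate third positions: 4.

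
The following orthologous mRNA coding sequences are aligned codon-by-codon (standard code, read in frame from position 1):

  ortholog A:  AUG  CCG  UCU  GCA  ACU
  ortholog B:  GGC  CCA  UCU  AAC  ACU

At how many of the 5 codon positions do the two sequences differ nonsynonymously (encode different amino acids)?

2

Codon 1: AUG Met / GGC Gly — nonsynonymous.
Codon 2: CCG Pro / CCA Pro — synonymous.
Codon 3: UCU Ser / UCU Ser — identical.
Codon 4: GCA Ala / AAC Asn — nonsynonymous.
Codon 5: ACU Thr / ACU Thr — identical.
Nonsynonymous differences: 2.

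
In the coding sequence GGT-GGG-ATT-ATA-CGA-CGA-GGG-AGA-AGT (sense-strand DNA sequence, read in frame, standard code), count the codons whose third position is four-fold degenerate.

5

Codon 1 GGT (Gly): third position 4-fold.
Codon 2 GGG (Gly): third position 4-fold.
Codon 3 ATT (Ile): third position 3-fold.
Codon 4 ATA (Ile): third position 3-fold.
Codon 5 CGA (Arg): third position 4-fold.
Codon 6 CGA (Arg): third position 4-fold.
Codon 7 GGG (Gly): third position 4-fold.
Codon 8 AGA (Arg): third position 2-fold.
Codon 9 AGT (Ser): third position 2-fold.
Four-fold degenerate third positions: 5.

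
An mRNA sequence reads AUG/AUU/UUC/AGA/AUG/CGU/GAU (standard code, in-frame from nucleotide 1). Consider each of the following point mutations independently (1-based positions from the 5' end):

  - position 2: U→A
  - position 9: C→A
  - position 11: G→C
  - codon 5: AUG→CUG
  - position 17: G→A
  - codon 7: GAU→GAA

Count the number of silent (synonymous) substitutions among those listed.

Codon 1: AUG (Met) → AAG (Lys) — missense.
Codon 3: UUC (Phe) → UUA (Leu) — missense.
Codon 4: AGA (Arg) → ACA (Thr) — missense.
Codon 5: AUG (Met) → CUG (Leu) — missense.
Codon 6: CGU (Arg) → CAU (His) — missense.
Codon 7: GAU (Asp) → GAA (Glu) — missense.
Synonymous: 0 of 6.

0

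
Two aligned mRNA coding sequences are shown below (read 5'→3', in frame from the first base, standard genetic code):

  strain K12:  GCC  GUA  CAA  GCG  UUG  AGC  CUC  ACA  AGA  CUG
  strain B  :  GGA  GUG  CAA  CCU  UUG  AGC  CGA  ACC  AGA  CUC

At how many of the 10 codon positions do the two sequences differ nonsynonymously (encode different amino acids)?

Codon 1: GCC Ala / GGA Gly — nonsynonymous.
Codon 2: GUA Val / GUG Val — synonymous.
Codon 3: CAA Gln / CAA Gln — identical.
Codon 4: GCG Ala / CCU Pro — nonsynonymous.
Codon 5: UUG Leu / UUG Leu — identical.
Codon 6: AGC Ser / AGC Ser — identical.
Codon 7: CUC Leu / CGA Arg — nonsynonymous.
Codon 8: ACA Thr / ACC Thr — synonymous.
Codon 9: AGA Arg / AGA Arg — identical.
Codon 10: CUG Leu / CUC Leu — synonymous.
Nonsynonymous differences: 3.

3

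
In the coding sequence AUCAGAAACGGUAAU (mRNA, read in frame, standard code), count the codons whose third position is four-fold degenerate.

1

Codon 1 AUC (Ile): third position 3-fold.
Codon 2 AGA (Arg): third position 2-fold.
Codon 3 AAC (Asn): third position 2-fold.
Codon 4 GGU (Gly): third position 4-fold.
Codon 5 AAU (Asn): third position 2-fold.
Four-fold degenerate third positions: 1.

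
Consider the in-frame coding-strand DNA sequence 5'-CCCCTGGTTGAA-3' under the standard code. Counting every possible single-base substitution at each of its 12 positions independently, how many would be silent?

11

Codon 1 (CCC, Pro): 3 synonymous substitutions.
Codon 2 (CTG, Leu): 4 synonymous substitutions.
Codon 3 (GTT, Val): 3 synonymous substitutions.
Codon 4 (GAA, Glu): 1 synonymous substitution.
Total: 3 + 4 + 3 + 1 = 11.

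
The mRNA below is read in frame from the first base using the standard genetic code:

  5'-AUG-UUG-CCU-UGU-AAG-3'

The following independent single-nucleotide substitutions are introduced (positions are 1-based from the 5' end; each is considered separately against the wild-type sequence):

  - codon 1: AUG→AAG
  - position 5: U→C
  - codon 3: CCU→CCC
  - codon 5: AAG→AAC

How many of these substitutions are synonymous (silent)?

Codon 1: AUG (Met) → AAG (Lys) — missense.
Codon 2: UUG (Leu) → UCG (Ser) — missense.
Codon 3: CCU (Pro) → CCC (Pro) — synonymous.
Codon 5: AAG (Lys) → AAC (Asn) — missense.
Synonymous: 1 of 4.

1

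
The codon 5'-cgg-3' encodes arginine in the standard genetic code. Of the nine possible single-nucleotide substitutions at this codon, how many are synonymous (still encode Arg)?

4

Position 1: AGG → 1 synonymous.
Position 2: none → 0 synonymous.
Position 3: CGU, CGC, CGA → 3 synonymous.
Total: 1 + 0 + 3 = 4.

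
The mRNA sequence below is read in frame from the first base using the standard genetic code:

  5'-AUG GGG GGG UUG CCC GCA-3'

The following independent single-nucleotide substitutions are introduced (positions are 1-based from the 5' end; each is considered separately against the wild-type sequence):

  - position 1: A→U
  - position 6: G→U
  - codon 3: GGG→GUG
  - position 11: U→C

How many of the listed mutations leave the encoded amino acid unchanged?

1

Codon 1: AUG (Met) → UUG (Leu) — missense.
Codon 2: GGG (Gly) → GGU (Gly) — synonymous.
Codon 3: GGG (Gly) → GUG (Val) — missense.
Codon 4: UUG (Leu) → UCG (Ser) — missense.
Synonymous: 1 of 4.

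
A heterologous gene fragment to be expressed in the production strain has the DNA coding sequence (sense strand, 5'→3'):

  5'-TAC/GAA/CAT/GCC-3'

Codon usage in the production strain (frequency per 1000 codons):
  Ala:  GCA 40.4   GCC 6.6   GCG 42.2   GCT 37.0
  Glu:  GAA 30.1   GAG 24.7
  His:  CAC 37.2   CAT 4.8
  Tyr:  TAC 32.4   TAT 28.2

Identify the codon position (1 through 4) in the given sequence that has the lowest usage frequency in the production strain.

Codon 1 TAC (Tyr): 32.4 per 1000.
Codon 2 GAA (Glu): 30.1 per 1000.
Codon 3 CAT (His): 4.8 per 1000.
Codon 4 GCC (Ala): 6.6 per 1000.
Lowest frequency is 4.8 at codon 3.

3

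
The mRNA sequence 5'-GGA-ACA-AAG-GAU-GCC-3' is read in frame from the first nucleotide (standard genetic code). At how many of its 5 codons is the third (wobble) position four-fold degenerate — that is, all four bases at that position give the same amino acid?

3

Codon 1 GGA (Gly): third position 4-fold.
Codon 2 ACA (Thr): third position 4-fold.
Codon 3 AAG (Lys): third position 2-fold.
Codon 4 GAU (Asp): third position 2-fold.
Codon 5 GCC (Ala): third position 4-fold.
Four-fold degenerate third positions: 3.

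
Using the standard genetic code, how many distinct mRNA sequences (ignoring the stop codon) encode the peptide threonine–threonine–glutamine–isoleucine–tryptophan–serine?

576

Thr: 4 codons.
Thr: 4 codons.
Gln: 2 codons.
Ile: 3 codons.
Trp: 1 codon.
Ser: 6 codons.
4 × 4 × 2 × 3 × 1 × 6 = 576.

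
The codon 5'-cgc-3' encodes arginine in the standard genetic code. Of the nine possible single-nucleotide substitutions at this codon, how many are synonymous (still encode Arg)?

3

Position 1: none → 0 synonymous.
Position 2: none → 0 synonymous.
Position 3: CGT, CGA, CGG → 3 synonymous.
Total: 0 + 0 + 3 = 3.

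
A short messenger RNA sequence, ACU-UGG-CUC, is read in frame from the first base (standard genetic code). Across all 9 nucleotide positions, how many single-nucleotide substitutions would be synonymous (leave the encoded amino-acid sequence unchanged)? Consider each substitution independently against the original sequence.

6

Codon 1 (ACU, Thr): 3 synonymous substitutions.
Codon 2 (UGG, Trp): 0 synonymous substitutions.
Codon 3 (CUC, Leu): 3 synonymous substitutions.
Total: 3 + 0 + 3 = 6.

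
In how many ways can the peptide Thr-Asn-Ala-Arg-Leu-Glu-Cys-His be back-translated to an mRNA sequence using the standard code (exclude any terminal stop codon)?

Thr: 4 codons.
Asn: 2 codons.
Ala: 4 codons.
Arg: 6 codons.
Leu: 6 codons.
Glu: 2 codons.
Cys: 2 codons.
His: 2 codons.
4 × 2 × 4 × 6 × 6 × 2 × 2 × 2 = 9216.

9216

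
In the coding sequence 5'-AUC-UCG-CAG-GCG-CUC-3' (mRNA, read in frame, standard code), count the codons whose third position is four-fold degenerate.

3

Codon 1 AUC (Ile): third position 3-fold.
Codon 2 UCG (Ser): third position 4-fold.
Codon 3 CAG (Gln): third position 2-fold.
Codon 4 GCG (Ala): third position 4-fold.
Codon 5 CUC (Leu): third position 4-fold.
Four-fold degenerate third positions: 3.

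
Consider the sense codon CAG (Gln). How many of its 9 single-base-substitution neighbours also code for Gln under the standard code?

1

Position 1: none → 0 synonymous.
Position 2: none → 0 synonymous.
Position 3: CAA → 1 synonymous.
Total: 0 + 0 + 1 = 1.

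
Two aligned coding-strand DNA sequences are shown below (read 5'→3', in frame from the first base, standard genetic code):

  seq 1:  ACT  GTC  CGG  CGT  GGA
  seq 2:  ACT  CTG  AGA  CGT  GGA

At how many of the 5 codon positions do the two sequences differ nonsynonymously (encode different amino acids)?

Codon 1: ACT Thr / ACT Thr — identical.
Codon 2: GTC Val / CTG Leu — nonsynonymous.
Codon 3: CGG Arg / AGA Arg — synonymous.
Codon 4: CGT Arg / CGT Arg — identical.
Codon 5: GGA Gly / GGA Gly — identical.
Nonsynonymous differences: 1.

1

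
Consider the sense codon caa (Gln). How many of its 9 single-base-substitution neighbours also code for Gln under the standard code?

1

Position 1: none → 0 synonymous.
Position 2: none → 0 synonymous.
Position 3: CAG → 1 synonymous.
Total: 0 + 0 + 1 = 1.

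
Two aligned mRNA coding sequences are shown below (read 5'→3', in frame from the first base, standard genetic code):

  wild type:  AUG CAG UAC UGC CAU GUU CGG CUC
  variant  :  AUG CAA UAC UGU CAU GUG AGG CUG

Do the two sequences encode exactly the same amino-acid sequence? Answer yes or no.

Codon 1: AUG Met / AUG Met — identical.
Codon 2: CAG Gln / CAA Gln — synonymous.
Codon 3: UAC Tyr / UAC Tyr — identical.
Codon 4: UGC Cys / UGU Cys — synonymous.
Codon 5: CAU His / CAU His — identical.
Codon 6: GUU Val / GUG Val — synonymous.
Codon 7: CGG Arg / AGG Arg — synonymous.
Codon 8: CUC Leu / CUG Leu — synonymous.
Nonsynonymous differences: 0 → same protein.

yes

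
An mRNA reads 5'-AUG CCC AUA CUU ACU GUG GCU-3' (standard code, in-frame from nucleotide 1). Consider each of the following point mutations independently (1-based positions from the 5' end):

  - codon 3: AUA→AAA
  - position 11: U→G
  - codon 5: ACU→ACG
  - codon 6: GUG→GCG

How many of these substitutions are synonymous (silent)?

1

Codon 3: AUA (Ile) → AAA (Lys) — missense.
Codon 4: CUU (Leu) → CGU (Arg) — missense.
Codon 5: ACU (Thr) → ACG (Thr) — synonymous.
Codon 6: GUG (Val) → GCG (Ala) — missense.
Synonymous: 1 of 4.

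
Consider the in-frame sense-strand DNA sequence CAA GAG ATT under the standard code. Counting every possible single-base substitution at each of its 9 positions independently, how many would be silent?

4

Codon 1 (CAA, Gln): 1 synonymous substitution.
Codon 2 (GAG, Glu): 1 synonymous substitution.
Codon 3 (ATT, Ile): 2 synonymous substitutions.
Total: 1 + 1 + 2 = 4.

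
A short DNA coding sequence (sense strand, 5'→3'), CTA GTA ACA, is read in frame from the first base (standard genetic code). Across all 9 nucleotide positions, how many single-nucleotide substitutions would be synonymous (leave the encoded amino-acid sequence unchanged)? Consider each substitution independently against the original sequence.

Codon 1 (CTA, Leu): 4 synonymous substitutions.
Codon 2 (GTA, Val): 3 synonymous substitutions.
Codon 3 (ACA, Thr): 3 synonymous substitutions.
Total: 4 + 3 + 3 = 10.

10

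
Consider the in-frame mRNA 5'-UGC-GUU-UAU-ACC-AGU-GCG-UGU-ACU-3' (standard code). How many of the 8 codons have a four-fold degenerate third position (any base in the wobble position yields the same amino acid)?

Codon 1 UGC (Cys): third position 2-fold.
Codon 2 GUU (Val): third position 4-fold.
Codon 3 UAU (Tyr): third position 2-fold.
Codon 4 ACC (Thr): third position 4-fold.
Codon 5 AGU (Ser): third position 2-fold.
Codon 6 GCG (Ala): third position 4-fold.
Codon 7 UGU (Cys): third position 2-fold.
Codon 8 ACU (Thr): third position 4-fold.
Four-fold degenerate third positions: 4.

4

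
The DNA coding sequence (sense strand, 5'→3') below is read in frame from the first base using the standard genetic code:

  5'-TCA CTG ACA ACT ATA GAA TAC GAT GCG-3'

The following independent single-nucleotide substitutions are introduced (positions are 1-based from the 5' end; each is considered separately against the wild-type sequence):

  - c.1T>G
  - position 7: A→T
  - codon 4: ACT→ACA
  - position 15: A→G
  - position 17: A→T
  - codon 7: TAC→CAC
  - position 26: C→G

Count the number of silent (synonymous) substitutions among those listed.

1

Codon 1: TCA (Ser) → GCA (Ala) — missense.
Codon 3: ACA (Thr) → TCA (Ser) — missense.
Codon 4: ACT (Thr) → ACA (Thr) — synonymous.
Codon 5: ATA (Ile) → ATG (Met) — missense.
Codon 6: GAA (Glu) → GTA (Val) — missense.
Codon 7: TAC (Tyr) → CAC (His) — missense.
Codon 9: GCG (Ala) → GGG (Gly) — missense.
Synonymous: 1 of 7.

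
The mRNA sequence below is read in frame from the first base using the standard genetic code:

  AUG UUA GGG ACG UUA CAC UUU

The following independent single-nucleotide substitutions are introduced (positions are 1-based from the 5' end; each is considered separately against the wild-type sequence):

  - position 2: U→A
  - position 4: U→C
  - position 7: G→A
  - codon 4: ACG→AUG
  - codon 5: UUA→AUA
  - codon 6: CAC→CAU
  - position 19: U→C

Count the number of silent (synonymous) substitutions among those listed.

Codon 1: AUG (Met) → AAG (Lys) — missense.
Codon 2: UUA (Leu) → CUA (Leu) — synonymous.
Codon 3: GGG (Gly) → AGG (Arg) — missense.
Codon 4: ACG (Thr) → AUG (Met) — missense.
Codon 5: UUA (Leu) → AUA (Ile) — missense.
Codon 6: CAC (His) → CAU (His) — synonymous.
Codon 7: UUU (Phe) → CUU (Leu) — missense.
Synonymous: 2 of 7.

2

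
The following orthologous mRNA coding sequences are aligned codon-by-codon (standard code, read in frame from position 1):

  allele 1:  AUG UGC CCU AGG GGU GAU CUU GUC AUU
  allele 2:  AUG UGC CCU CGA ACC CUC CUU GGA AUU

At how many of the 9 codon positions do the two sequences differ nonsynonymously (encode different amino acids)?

Codon 1: AUG Met / AUG Met — identical.
Codon 2: UGC Cys / UGC Cys — identical.
Codon 3: CCU Pro / CCU Pro — identical.
Codon 4: AGG Arg / CGA Arg — synonymous.
Codon 5: GGU Gly / ACC Thr — nonsynonymous.
Codon 6: GAU Asp / CUC Leu — nonsynonymous.
Codon 7: CUU Leu / CUU Leu — identical.
Codon 8: GUC Val / GGA Gly — nonsynonymous.
Codon 9: AUU Ile / AUU Ile — identical.
Nonsynonymous differences: 3.

3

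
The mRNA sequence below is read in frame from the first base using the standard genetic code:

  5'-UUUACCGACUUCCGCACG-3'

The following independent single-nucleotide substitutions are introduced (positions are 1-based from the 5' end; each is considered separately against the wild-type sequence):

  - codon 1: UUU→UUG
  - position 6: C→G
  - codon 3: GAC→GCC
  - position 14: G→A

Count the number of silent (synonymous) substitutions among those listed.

1

Codon 1: UUU (Phe) → UUG (Leu) — missense.
Codon 2: ACC (Thr) → ACG (Thr) — synonymous.
Codon 3: GAC (Asp) → GCC (Ala) — missense.
Codon 5: CGC (Arg) → CAC (His) — missense.
Synonymous: 1 of 4.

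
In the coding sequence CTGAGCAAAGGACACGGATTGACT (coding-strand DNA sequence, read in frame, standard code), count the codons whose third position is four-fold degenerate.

4

Codon 1 CTG (Leu): third position 4-fold.
Codon 2 AGC (Ser): third position 2-fold.
Codon 3 AAA (Lys): third position 2-fold.
Codon 4 GGA (Gly): third position 4-fold.
Codon 5 CAC (His): third position 2-fold.
Codon 6 GGA (Gly): third position 4-fold.
Codon 7 TTG (Leu): third position 2-fold.
Codon 8 ACT (Thr): third position 4-fold.
Four-fold degenerate third positions: 4.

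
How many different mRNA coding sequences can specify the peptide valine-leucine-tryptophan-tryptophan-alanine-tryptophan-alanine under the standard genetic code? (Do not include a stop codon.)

384

Val: 4 codons.
Leu: 6 codons.
Trp: 1 codon.
Trp: 1 codon.
Ala: 4 codons.
Trp: 1 codon.
Ala: 4 codons.
4 × 6 × 1 × 1 × 4 × 1 × 4 = 384.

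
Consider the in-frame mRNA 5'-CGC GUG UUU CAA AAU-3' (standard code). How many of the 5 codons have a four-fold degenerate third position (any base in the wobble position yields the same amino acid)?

Codon 1 CGC (Arg): third position 4-fold.
Codon 2 GUG (Val): third position 4-fold.
Codon 3 UUU (Phe): third position 2-fold.
Codon 4 CAA (Gln): third position 2-fold.
Codon 5 AAU (Asn): third position 2-fold.
Four-fold degenerate third positions: 2.

2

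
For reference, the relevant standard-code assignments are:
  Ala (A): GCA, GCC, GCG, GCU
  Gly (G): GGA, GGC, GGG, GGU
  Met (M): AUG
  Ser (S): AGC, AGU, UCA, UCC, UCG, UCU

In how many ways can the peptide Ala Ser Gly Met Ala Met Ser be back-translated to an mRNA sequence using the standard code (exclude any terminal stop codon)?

Ala: 4 codons.
Ser: 6 codons.
Gly: 4 codons.
Met: 1 codon.
Ala: 4 codons.
Met: 1 codon.
Ser: 6 codons.
4 × 6 × 4 × 1 × 4 × 1 × 6 = 2304.

2304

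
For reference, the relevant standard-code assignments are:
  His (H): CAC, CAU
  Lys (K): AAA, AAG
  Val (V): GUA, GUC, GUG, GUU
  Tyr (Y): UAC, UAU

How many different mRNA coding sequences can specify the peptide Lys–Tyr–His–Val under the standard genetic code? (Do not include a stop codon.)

32

Lys: 2 codons.
Tyr: 2 codons.
His: 2 codons.
Val: 4 codons.
2 × 2 × 2 × 4 = 32.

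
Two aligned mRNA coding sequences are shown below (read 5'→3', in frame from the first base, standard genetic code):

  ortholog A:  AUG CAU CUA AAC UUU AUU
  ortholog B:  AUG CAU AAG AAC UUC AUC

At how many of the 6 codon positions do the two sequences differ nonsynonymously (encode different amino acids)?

Codon 1: AUG Met / AUG Met — identical.
Codon 2: CAU His / CAU His — identical.
Codon 3: CUA Leu / AAG Lys — nonsynonymous.
Codon 4: AAC Asn / AAC Asn — identical.
Codon 5: UUU Phe / UUC Phe — synonymous.
Codon 6: AUU Ile / AUC Ile — synonymous.
Nonsynonymous differences: 1.

1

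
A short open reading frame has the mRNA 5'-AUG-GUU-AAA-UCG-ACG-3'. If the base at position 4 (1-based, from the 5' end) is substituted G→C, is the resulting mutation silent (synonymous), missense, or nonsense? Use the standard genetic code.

Position 4 falls in codon 2: GUU → Val.
After the substitution the codon is CUU → Leu.
Val ≠ Leu, so this is a missense mutation.

missense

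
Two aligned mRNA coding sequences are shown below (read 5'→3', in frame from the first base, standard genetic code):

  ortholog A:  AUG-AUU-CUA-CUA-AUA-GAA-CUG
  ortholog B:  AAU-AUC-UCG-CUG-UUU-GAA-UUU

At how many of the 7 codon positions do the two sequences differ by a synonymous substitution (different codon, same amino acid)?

2

Codon 1: AUG Met / AAU Asn — nonsynonymous.
Codon 2: AUU Ile / AUC Ile — synonymous.
Codon 3: CUA Leu / UCG Ser — nonsynonymous.
Codon 4: CUA Leu / CUG Leu — synonymous.
Codon 5: AUA Ile / UUU Phe — nonsynonymous.
Codon 6: GAA Glu / GAA Glu — identical.
Codon 7: CUG Leu / UUU Phe — nonsynonymous.
Synonymous differences: 2.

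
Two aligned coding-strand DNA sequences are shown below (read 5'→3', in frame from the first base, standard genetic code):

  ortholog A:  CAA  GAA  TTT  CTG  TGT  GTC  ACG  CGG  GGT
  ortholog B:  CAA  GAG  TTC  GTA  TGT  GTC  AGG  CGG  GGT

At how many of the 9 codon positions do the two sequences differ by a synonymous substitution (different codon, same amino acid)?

2

Codon 1: CAA Gln / CAA Gln — identical.
Codon 2: GAA Glu / GAG Glu — synonymous.
Codon 3: TTT Phe / TTC Phe — synonymous.
Codon 4: CTG Leu / GTA Val — nonsynonymous.
Codon 5: TGT Cys / TGT Cys — identical.
Codon 6: GTC Val / GTC Val — identical.
Codon 7: ACG Thr / AGG Arg — nonsynonymous.
Codon 8: CGG Arg / CGG Arg — identical.
Codon 9: GGT Gly / GGT Gly — identical.
Synonymous differences: 2.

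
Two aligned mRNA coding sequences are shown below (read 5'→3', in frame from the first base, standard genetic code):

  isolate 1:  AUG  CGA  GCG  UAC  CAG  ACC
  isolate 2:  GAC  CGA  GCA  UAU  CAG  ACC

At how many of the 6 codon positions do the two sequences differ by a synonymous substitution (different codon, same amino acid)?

Codon 1: AUG Met / GAC Asp — nonsynonymous.
Codon 2: CGA Arg / CGA Arg — identical.
Codon 3: GCG Ala / GCA Ala — synonymous.
Codon 4: UAC Tyr / UAU Tyr — synonymous.
Codon 5: CAG Gln / CAG Gln — identical.
Codon 6: ACC Thr / ACC Thr — identical.
Synonymous differences: 2.

2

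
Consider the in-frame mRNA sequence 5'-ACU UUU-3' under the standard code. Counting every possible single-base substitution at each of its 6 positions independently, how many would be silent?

4

Codon 1 (ACU, Thr): 3 synonymous substitutions.
Codon 2 (UUU, Phe): 1 synonymous substitution.
Total: 3 + 1 = 4.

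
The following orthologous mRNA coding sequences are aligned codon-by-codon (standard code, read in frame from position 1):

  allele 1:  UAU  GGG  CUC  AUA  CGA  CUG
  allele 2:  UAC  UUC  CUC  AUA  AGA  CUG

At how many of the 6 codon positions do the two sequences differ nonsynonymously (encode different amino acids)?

Codon 1: UAU Tyr / UAC Tyr — synonymous.
Codon 2: GGG Gly / UUC Phe — nonsynonymous.
Codon 3: CUC Leu / CUC Leu — identical.
Codon 4: AUA Ile / AUA Ile — identical.
Codon 5: CGA Arg / AGA Arg — synonymous.
Codon 6: CUG Leu / CUG Leu — identical.
Nonsynonymous differences: 1.

1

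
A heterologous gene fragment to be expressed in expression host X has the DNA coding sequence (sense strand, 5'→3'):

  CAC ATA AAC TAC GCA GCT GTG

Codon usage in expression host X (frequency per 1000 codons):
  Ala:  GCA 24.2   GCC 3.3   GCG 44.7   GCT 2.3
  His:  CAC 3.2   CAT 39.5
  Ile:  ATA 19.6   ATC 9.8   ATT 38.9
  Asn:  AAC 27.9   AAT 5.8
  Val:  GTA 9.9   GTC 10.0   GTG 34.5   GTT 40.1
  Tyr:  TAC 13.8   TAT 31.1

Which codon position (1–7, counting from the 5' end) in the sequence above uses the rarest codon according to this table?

Codon 1 CAC (His): 3.2 per 1000.
Codon 2 ATA (Ile): 19.6 per 1000.
Codon 3 AAC (Asn): 27.9 per 1000.
Codon 4 TAC (Tyr): 13.8 per 1000.
Codon 5 GCA (Ala): 24.2 per 1000.
Codon 6 GCT (Ala): 2.3 per 1000.
Codon 7 GTG (Val): 34.5 per 1000.
Lowest frequency is 2.3 at codon 6.

6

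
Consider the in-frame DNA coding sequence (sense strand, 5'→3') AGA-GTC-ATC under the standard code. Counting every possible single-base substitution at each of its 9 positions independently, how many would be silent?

Codon 1 (AGA, Arg): 2 synonymous substitutions.
Codon 2 (GTC, Val): 3 synonymous substitutions.
Codon 3 (ATC, Ile): 2 synonymous substitutions.
Total: 2 + 3 + 2 = 7.

7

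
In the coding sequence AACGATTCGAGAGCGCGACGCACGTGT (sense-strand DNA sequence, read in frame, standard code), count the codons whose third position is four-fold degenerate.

5

Codon 1 AAC (Asn): third position 2-fold.
Codon 2 GAT (Asp): third position 2-fold.
Codon 3 TCG (Ser): third position 4-fold.
Codon 4 AGA (Arg): third position 2-fold.
Codon 5 GCG (Ala): third position 4-fold.
Codon 6 CGA (Arg): third position 4-fold.
Codon 7 CGC (Arg): third position 4-fold.
Codon 8 ACG (Thr): third position 4-fold.
Codon 9 TGT (Cys): third position 2-fold.
Four-fold degenerate third positions: 5.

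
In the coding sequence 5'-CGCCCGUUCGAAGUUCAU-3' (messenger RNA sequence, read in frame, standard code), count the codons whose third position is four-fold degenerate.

3

Codon 1 CGC (Arg): third position 4-fold.
Codon 2 CCG (Pro): third position 4-fold.
Codon 3 UUC (Phe): third position 2-fold.
Codon 4 GAA (Glu): third position 2-fold.
Codon 5 GUU (Val): third position 4-fold.
Codon 6 CAU (His): third position 2-fold.
Four-fold degenerate third positions: 3.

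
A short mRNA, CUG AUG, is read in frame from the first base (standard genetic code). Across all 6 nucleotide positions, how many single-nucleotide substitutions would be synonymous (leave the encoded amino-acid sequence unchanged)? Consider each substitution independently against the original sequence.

Codon 1 (CUG, Leu): 4 synonymous substitutions.
Codon 2 (AUG, Met): 0 synonymous substitutions.
Total: 4 + 0 = 4.

4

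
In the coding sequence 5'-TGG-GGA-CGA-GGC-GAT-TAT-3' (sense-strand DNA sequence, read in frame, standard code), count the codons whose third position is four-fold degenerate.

Codon 1 TGG (Trp): third position 1-fold.
Codon 2 GGA (Gly): third position 4-fold.
Codon 3 CGA (Arg): third position 4-fold.
Codon 4 GGC (Gly): third position 4-fold.
Codon 5 GAT (Asp): third position 2-fold.
Codon 6 TAT (Tyr): third position 2-fold.
Four-fold degenerate third positions: 3.

3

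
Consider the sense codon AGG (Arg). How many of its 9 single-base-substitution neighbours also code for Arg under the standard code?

2

Position 1: CGG → 1 synonymous.
Position 2: none → 0 synonymous.
Position 3: AGA → 1 synonymous.
Total: 1 + 0 + 1 = 2.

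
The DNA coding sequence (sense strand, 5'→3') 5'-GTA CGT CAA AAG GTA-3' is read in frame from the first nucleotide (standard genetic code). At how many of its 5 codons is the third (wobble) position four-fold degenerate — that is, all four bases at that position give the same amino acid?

Codon 1 GTA (Val): third position 4-fold.
Codon 2 CGT (Arg): third position 4-fold.
Codon 3 CAA (Gln): third position 2-fold.
Codon 4 AAG (Lys): third position 2-fold.
Codon 5 GTA (Val): third position 4-fold.
Four-fold degenerate third positions: 3.

3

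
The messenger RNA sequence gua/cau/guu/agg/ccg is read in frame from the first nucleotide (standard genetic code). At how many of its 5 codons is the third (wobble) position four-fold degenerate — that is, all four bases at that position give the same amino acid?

Codon 1 GUA (Val): third position 4-fold.
Codon 2 CAU (His): third position 2-fold.
Codon 3 GUU (Val): third position 4-fold.
Codon 4 AGG (Arg): third position 2-fold.
Codon 5 CCG (Pro): third position 4-fold.
Four-fold degenerate third positions: 3.

3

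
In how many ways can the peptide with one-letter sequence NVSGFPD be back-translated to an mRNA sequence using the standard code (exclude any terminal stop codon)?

Asn: 2 codons.
Val: 4 codons.
Ser: 6 codons.
Gly: 4 codons.
Phe: 2 codons.
Pro: 4 codons.
Asp: 2 codons.
2 × 4 × 6 × 4 × 2 × 4 × 2 = 3072.

3072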